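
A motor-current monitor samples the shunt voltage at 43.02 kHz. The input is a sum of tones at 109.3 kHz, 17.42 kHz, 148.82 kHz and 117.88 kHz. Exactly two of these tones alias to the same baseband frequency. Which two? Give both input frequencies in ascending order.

fs/2 = 21.51 kHz.
109.3 kHz mod fs = 23.26 kHz.
23.26 kHz > fs/2 = 21.51 kHz, folds to fs − 23.26 kHz = 19.76 kHz.
17.42 kHz ≤ fs/2 = 21.51 kHz, passes unchanged.
148.82 kHz mod fs = 19.76 kHz.
19.76 kHz ≤ fs/2 = 21.51 kHz, appears at 19.76 kHz.
117.88 kHz mod fs = 31.84 kHz.
31.84 kHz > fs/2 = 21.51 kHz, folds to fs − 31.84 kHz = 11.18 kHz.
109.3 kHz and 148.82 kHz both map to 19.76 kHz.

109.3 kHz, 148.82 kHz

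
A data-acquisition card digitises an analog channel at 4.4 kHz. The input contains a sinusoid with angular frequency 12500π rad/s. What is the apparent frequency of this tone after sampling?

ω = 12500π rad/s → f = ω/(2π) = 6250 Hz = 6.25 kHz.
6.25 kHz mod fs = 1.85 kHz.
1.85 kHz ≤ fs/2 = 2.2 kHz, appears at 1.85 kHz.

1.85 kHz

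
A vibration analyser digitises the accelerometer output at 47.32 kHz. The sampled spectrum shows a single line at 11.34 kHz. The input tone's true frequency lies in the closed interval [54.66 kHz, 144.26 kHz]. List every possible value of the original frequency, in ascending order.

58.66 kHz, 83.3 kHz, 105.98 kHz, 130.62 kHz

Frequencies that alias to 11.34 kHz are k·fs ± 11.34 kHz for integer k ≥ 0.
k=0: 11.34 kHz.
k=1: 35.98 kHz, 58.66 kHz.
k=2: 83.3 kHz, 105.98 kHz.
k=3: 130.62 kHz, 153.3 kHz.
k=4: 177.94 kHz, 200.62 kHz.
Within [54.66 kHz, 144.26 kHz]: 58.66 kHz, 83.3 kHz, 105.98 kHz, 130.62 kHz.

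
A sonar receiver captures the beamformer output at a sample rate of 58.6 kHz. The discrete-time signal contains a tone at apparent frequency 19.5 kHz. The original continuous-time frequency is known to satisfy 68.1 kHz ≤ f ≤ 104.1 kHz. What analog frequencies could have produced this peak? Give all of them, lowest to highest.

Frequencies that alias to 19.5 kHz are k·fs ± 19.5 kHz for integer k ≥ 0.
k=0: 19.5 kHz.
k=1: 39.1 kHz, 78.1 kHz.
k=2: 97.7 kHz, 136.7 kHz.
k=3: 156.3 kHz, 195.3 kHz.
Within [68.1 kHz, 104.1 kHz]: 78.1 kHz, 97.7 kHz.

78.1 kHz, 97.7 kHz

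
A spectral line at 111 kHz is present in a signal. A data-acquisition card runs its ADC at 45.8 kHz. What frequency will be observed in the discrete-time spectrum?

19.4 kHz

111 kHz mod fs = 19.4 kHz.
19.4 kHz ≤ fs/2 = 22.9 kHz, appears at 19.4 kHz.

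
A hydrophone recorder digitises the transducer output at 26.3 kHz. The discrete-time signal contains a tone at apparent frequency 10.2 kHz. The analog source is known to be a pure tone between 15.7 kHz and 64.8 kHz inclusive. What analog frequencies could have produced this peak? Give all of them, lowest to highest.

16.1 kHz, 36.5 kHz, 42.4 kHz, 62.8 kHz

Frequencies that alias to 10.2 kHz are k·fs ± 10.2 kHz for integer k ≥ 0.
k=0: 10.2 kHz.
k=1: 16.1 kHz, 36.5 kHz.
k=2: 42.4 kHz, 62.8 kHz.
k=3: 68.7 kHz, 89.1 kHz.
Within [15.7 kHz, 64.8 kHz]: 16.1 kHz, 36.5 kHz, 42.4 kHz, 62.8 kHz.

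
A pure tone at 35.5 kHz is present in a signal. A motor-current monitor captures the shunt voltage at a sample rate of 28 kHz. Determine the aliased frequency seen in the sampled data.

7.5 kHz

35.5 kHz mod fs = 7.5 kHz.
7.5 kHz ≤ fs/2 = 14 kHz, appears at 7.5 kHz.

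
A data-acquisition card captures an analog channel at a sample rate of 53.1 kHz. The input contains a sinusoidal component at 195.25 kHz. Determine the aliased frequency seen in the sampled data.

17.15 kHz

195.25 kHz mod fs = 35.95 kHz.
35.95 kHz > fs/2 = 26.55 kHz, folds to fs − 35.95 kHz = 17.15 kHz.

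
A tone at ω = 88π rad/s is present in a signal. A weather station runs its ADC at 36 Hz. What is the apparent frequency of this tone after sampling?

8 Hz

ω = 88π rad/s → f = ω/(2π) = 44 Hz.
44 Hz mod fs = 8 Hz.
8 Hz ≤ fs/2 = 18 Hz, appears at 8 Hz.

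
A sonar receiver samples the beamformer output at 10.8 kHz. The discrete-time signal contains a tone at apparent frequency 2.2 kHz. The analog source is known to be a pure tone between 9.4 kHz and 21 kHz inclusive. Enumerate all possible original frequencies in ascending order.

Frequencies that alias to 2.2 kHz are k·fs ± 2.2 kHz for integer k ≥ 0.
k=0: 2.2 kHz.
k=1: 8.6 kHz, 13 kHz.
k=2: 19.4 kHz, 23.8 kHz.
k=3: 30.2 kHz, 34.6 kHz.
Within [9.4 kHz, 21 kHz]: 13 kHz, 19.4 kHz.

13 kHz, 19.4 kHz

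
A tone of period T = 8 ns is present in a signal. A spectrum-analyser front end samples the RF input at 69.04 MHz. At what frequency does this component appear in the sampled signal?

T = 8 ns → f = 1/T = 125 MHz.
125 MHz mod fs = 55.96 MHz.
55.96 MHz > fs/2 = 34.52 MHz, folds to fs − 55.96 MHz = 13.08 MHz.

13.08 MHz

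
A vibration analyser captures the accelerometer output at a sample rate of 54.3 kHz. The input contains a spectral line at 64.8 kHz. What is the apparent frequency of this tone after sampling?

64.8 kHz mod fs = 10.5 kHz.
10.5 kHz ≤ fs/2 = 27.15 kHz, appears at 10.5 kHz.

10.5 kHz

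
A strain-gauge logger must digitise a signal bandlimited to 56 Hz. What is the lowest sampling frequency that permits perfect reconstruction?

Nyquist rate = 2 × 56 Hz = 112 Hz.

112 Hz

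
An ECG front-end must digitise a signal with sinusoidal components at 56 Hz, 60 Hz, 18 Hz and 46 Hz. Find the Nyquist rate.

Highest-frequency component: 60 Hz.
Nyquist rate = 2 × 60 Hz = 120 Hz.

120 Hz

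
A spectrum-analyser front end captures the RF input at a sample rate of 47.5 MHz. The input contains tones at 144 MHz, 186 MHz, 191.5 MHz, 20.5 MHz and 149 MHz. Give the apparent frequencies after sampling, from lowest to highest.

1.5 MHz, 4 MHz, 6.5 MHz, 20.5 MHz

fs/2 = 23.75 MHz.
144 MHz mod fs = 1.5 MHz.
1.5 MHz ≤ fs/2 = 23.75 MHz, appears at 1.5 MHz.
186 MHz mod fs = 43.5 MHz.
43.5 MHz > fs/2 = 23.75 MHz, folds to fs − 43.5 MHz = 4 MHz.
191.5 MHz mod fs = 1.5 MHz.
1.5 MHz ≤ fs/2 = 23.75 MHz, appears at 1.5 MHz.
20.5 MHz ≤ fs/2 = 23.75 MHz, passes unchanged.
149 MHz mod fs = 6.5 MHz.
6.5 MHz ≤ fs/2 = 23.75 MHz, appears at 6.5 MHz.
Distinct values: {1.5 MHz, 4 MHz, 6.5 MHz, 20.5 MHz}.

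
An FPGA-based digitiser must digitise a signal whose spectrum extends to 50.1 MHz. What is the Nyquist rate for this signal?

Nyquist rate = 2 × 50.1 MHz = 100.2 MHz.

100.2 MHz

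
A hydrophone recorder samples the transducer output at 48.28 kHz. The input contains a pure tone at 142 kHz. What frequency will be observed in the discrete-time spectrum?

142 kHz mod fs = 45.44 kHz.
45.44 kHz > fs/2 = 24.14 kHz, folds to fs − 45.44 kHz = 2.84 kHz.

2.84 kHz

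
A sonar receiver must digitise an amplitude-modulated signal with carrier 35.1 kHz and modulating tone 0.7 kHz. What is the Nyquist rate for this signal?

71.6 kHz

AM sidebands sit at fc ± fm = 34.4 kHz and 35.8 kHz.
Highest-frequency component: 35.8 kHz.
Nyquist rate = 2 × 35.8 kHz = 71.6 kHz.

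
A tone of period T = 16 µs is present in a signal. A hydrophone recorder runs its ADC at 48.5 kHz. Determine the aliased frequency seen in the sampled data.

T = 16 µs → f = 1/T = 62.5 kHz.
62.5 kHz mod fs = 14 kHz.
14 kHz ≤ fs/2 = 24.25 kHz, appears at 14 kHz.

14 kHz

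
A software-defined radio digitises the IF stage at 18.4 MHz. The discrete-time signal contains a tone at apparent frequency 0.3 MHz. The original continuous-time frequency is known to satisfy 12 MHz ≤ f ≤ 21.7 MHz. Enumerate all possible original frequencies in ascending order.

Frequencies that alias to 0.3 MHz are k·fs ± 0.3 MHz for integer k ≥ 0.
k=0: 0.3 MHz.
k=1: 18.1 MHz, 18.7 MHz.
k=2: 36.5 MHz, 37.1 MHz.
Within [12 MHz, 21.7 MHz]: 18.1 MHz, 18.7 MHz.

18.1 MHz, 18.7 MHz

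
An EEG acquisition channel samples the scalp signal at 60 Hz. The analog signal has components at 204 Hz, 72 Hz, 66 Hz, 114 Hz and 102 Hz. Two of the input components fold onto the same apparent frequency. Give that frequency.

6 Hz

fs/2 = 30 Hz.
204 Hz mod fs = 24 Hz.
24 Hz ≤ fs/2 = 30 Hz, appears at 24 Hz.
72 Hz mod fs = 12 Hz.
12 Hz ≤ fs/2 = 30 Hz, appears at 12 Hz.
66 Hz mod fs = 6 Hz.
6 Hz ≤ fs/2 = 30 Hz, appears at 6 Hz.
114 Hz mod fs = 54 Hz.
54 Hz > fs/2 = 30 Hz, folds to fs − 54 Hz = 6 Hz.
102 Hz mod fs = 42 Hz.
42 Hz > fs/2 = 30 Hz, folds to fs − 42 Hz = 18 Hz.
66 Hz and 114 Hz both map to 6 Hz.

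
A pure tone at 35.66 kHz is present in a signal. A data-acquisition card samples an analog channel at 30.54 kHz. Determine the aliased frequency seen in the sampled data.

5.12 kHz

35.66 kHz mod fs = 5.12 kHz.
5.12 kHz ≤ fs/2 = 15.27 kHz, appears at 5.12 kHz.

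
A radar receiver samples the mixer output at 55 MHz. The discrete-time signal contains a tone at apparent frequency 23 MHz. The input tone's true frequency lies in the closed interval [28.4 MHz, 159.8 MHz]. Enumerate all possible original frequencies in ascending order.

Frequencies that alias to 23 MHz are k·fs ± 23 MHz for integer k ≥ 0.
k=0: 23 MHz.
k=1: 32 MHz, 78 MHz.
k=2: 87 MHz, 133 MHz.
k=3: 142 MHz, 188 MHz.
k=4: 197 MHz, 243 MHz.
Within [28.4 MHz, 159.8 MHz]: 32 MHz, 78 MHz, 87 MHz, 133 MHz, 142 MHz.

32 MHz, 78 MHz, 87 MHz, 133 MHz, 142 MHz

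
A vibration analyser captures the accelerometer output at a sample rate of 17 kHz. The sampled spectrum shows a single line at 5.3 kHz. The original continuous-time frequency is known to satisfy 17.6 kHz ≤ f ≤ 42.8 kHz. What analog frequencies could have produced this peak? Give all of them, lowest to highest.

Frequencies that alias to 5.3 kHz are k·fs ± 5.3 kHz for integer k ≥ 0.
k=0: 5.3 kHz.
k=1: 11.7 kHz, 22.3 kHz.
k=2: 28.7 kHz, 39.3 kHz.
k=3: 45.7 kHz, 56.3 kHz.
Within [17.6 kHz, 42.8 kHz]: 22.3 kHz, 28.7 kHz, 39.3 kHz.

22.3 kHz, 28.7 kHz, 39.3 kHz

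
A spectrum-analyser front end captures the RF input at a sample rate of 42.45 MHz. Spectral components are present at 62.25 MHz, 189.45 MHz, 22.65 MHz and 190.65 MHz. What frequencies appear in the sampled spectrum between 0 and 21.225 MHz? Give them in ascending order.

fs/2 = 21.225 MHz.
62.25 MHz mod fs = 19.8 MHz.
19.8 MHz ≤ fs/2 = 21.225 MHz, appears at 19.8 MHz.
189.45 MHz mod fs = 19.65 MHz.
19.65 MHz ≤ fs/2 = 21.225 MHz, appears at 19.65 MHz.
22.65 MHz > fs/2 = 21.225 MHz, folds to fs − 22.65 MHz = 19.8 MHz.
190.65 MHz mod fs = 20.85 MHz.
20.85 MHz ≤ fs/2 = 21.225 MHz, appears at 20.85 MHz.
Distinct values: {19.65 MHz, 19.8 MHz, 20.85 MHz}.

19.65 MHz, 19.8 MHz, 20.85 MHz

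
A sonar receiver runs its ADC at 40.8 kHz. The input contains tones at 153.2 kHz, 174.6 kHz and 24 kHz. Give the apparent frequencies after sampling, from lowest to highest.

fs/2 = 20.4 kHz.
153.2 kHz mod fs = 30.8 kHz.
30.8 kHz > fs/2 = 20.4 kHz, folds to fs − 30.8 kHz = 10 kHz.
174.6 kHz mod fs = 11.4 kHz.
11.4 kHz ≤ fs/2 = 20.4 kHz, appears at 11.4 kHz.
24 kHz > fs/2 = 20.4 kHz, folds to fs − 24 kHz = 16.8 kHz.
Distinct values: {10 kHz, 11.4 kHz, 16.8 kHz}.

10 kHz, 11.4 kHz, 16.8 kHz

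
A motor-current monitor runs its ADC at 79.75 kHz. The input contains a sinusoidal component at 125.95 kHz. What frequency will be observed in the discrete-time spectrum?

125.95 kHz mod fs = 46.2 kHz.
46.2 kHz > fs/2 = 39.875 kHz, folds to fs − 46.2 kHz = 33.55 kHz.

33.55 kHz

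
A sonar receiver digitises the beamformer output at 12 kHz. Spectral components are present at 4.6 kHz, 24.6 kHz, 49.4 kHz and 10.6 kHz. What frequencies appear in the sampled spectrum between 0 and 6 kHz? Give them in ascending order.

0.6 kHz, 1.4 kHz, 4.6 kHz

fs/2 = 6 kHz.
4.6 kHz ≤ fs/2 = 6 kHz, passes unchanged.
24.6 kHz mod fs = 0.6 kHz.
0.6 kHz ≤ fs/2 = 6 kHz, appears at 0.6 kHz.
49.4 kHz mod fs = 1.4 kHz.
1.4 kHz ≤ fs/2 = 6 kHz, appears at 1.4 kHz.
10.6 kHz > fs/2 = 6 kHz, folds to fs − 10.6 kHz = 1.4 kHz.
Distinct values: {0.6 kHz, 1.4 kHz, 4.6 kHz}.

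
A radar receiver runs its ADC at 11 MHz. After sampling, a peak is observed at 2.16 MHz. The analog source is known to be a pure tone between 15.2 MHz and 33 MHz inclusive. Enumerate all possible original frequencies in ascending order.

Frequencies that alias to 2.16 MHz are k·fs ± 2.16 MHz for integer k ≥ 0.
k=0: 2.16 MHz.
k=1: 8.84 MHz, 13.16 MHz.
k=2: 19.84 MHz, 24.16 MHz.
k=3: 30.84 MHz, 35.16 MHz.
k=4: 41.84 MHz, 46.16 MHz.
Within [15.2 MHz, 33 MHz]: 19.84 MHz, 24.16 MHz, 30.84 MHz.

19.84 MHz, 24.16 MHz, 30.84 MHz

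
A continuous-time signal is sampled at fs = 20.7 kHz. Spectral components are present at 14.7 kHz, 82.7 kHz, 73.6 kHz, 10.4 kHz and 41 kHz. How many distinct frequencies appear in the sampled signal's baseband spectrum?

5

fs/2 = 10.35 kHz.
14.7 kHz > fs/2 = 10.35 kHz, folds to fs − 14.7 kHz = 6 kHz.
82.7 kHz mod fs = 20.6 kHz.
20.6 kHz > fs/2 = 10.35 kHz, folds to fs − 20.6 kHz = 0.1 kHz.
73.6 kHz mod fs = 11.5 kHz.
11.5 kHz > fs/2 = 10.35 kHz, folds to fs − 11.5 kHz = 9.2 kHz.
10.4 kHz > fs/2 = 10.35 kHz, folds to fs − 10.4 kHz = 10.3 kHz.
41 kHz mod fs = 20.3 kHz.
20.3 kHz > fs/2 = 10.35 kHz, folds to fs − 20.3 kHz = 0.4 kHz.
Distinct values: {0.1 kHz, 0.4 kHz, 6 kHz, 9.2 kHz, 10.3 kHz} → 5.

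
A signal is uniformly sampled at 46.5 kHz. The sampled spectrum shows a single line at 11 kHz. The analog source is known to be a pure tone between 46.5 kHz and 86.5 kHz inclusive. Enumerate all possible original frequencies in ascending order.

57.5 kHz, 82 kHz

Frequencies that alias to 11 kHz are k·fs ± 11 kHz for integer k ≥ 0.
k=0: 11 kHz.
k=1: 35.5 kHz, 57.5 kHz.
k=2: 82 kHz, 104 kHz.
k=3: 128.5 kHz, 150.5 kHz.
Within [46.5 kHz, 86.5 kHz]: 57.5 kHz, 82 kHz.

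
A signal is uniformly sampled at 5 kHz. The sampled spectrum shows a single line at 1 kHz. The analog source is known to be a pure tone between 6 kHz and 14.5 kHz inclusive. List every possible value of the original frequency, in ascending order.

Frequencies that alias to 1 kHz are k·fs ± 1 kHz for integer k ≥ 0.
k=0: 1 kHz.
k=1: 4 kHz, 6 kHz.
k=2: 9 kHz, 11 kHz.
k=3: 14 kHz, 16 kHz.
k=4: 19 kHz, 21 kHz.
Within [6 kHz, 14.5 kHz]: 6 kHz, 9 kHz, 11 kHz, 14 kHz.

6 kHz, 9 kHz, 11 kHz, 14 kHz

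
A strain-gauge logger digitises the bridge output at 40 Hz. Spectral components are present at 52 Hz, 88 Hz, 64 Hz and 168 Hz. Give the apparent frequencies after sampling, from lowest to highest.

fs/2 = 20 Hz.
52 Hz mod fs = 12 Hz.
12 Hz ≤ fs/2 = 20 Hz, appears at 12 Hz.
88 Hz mod fs = 8 Hz.
8 Hz ≤ fs/2 = 20 Hz, appears at 8 Hz.
64 Hz mod fs = 24 Hz.
24 Hz > fs/2 = 20 Hz, folds to fs − 24 Hz = 16 Hz.
168 Hz mod fs = 8 Hz.
8 Hz ≤ fs/2 = 20 Hz, appears at 8 Hz.
Distinct values: {8 Hz, 12 Hz, 16 Hz}.

8 Hz, 12 Hz, 16 Hz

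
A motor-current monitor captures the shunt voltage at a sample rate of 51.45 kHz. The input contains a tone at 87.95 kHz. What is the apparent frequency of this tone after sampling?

87.95 kHz mod fs = 36.5 kHz.
36.5 kHz > fs/2 = 25.725 kHz, folds to fs − 36.5 kHz = 14.95 kHz.

14.95 kHz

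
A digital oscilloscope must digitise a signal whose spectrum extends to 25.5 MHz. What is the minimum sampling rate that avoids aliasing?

51 MHz

Nyquist rate = 2 × 25.5 MHz = 51 MHz.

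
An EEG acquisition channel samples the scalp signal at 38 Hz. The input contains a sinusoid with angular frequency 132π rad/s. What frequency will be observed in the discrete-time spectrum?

ω = 132π rad/s → f = ω/(2π) = 66 Hz.
66 Hz mod fs = 28 Hz.
28 Hz > fs/2 = 19 Hz, folds to fs − 28 Hz = 10 Hz.

10 Hz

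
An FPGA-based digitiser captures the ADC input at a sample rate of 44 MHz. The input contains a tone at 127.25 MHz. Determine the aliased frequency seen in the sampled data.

127.25 MHz mod fs = 39.25 MHz.
39.25 MHz > fs/2 = 22 MHz, folds to fs − 39.25 MHz = 4.75 MHz.

4.75 MHz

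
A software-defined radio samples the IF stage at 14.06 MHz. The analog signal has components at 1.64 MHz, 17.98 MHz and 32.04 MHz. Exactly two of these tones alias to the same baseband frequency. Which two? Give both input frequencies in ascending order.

17.98 MHz, 32.04 MHz

fs/2 = 7.03 MHz.
1.64 MHz ≤ fs/2 = 7.03 MHz, passes unchanged.
17.98 MHz mod fs = 3.92 MHz.
3.92 MHz ≤ fs/2 = 7.03 MHz, appears at 3.92 MHz.
32.04 MHz mod fs = 3.92 MHz.
3.92 MHz ≤ fs/2 = 7.03 MHz, appears at 3.92 MHz.
17.98 MHz and 32.04 MHz both map to 3.92 MHz.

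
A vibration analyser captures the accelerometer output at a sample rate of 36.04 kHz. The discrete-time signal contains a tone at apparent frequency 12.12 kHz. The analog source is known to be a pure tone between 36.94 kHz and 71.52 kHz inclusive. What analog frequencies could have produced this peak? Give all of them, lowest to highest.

48.16 kHz, 59.96 kHz

Frequencies that alias to 12.12 kHz are k·fs ± 12.12 kHz for integer k ≥ 0.
k=0: 12.12 kHz.
k=1: 23.92 kHz, 48.16 kHz.
k=2: 59.96 kHz, 84.2 kHz.
k=3: 96 kHz, 120.24 kHz.
Within [36.94 kHz, 71.52 kHz]: 48.16 kHz, 59.96 kHz.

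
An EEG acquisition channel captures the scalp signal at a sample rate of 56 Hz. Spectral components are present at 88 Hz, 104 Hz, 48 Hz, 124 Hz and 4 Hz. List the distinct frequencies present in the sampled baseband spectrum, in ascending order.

fs/2 = 28 Hz.
88 Hz mod fs = 32 Hz.
32 Hz > fs/2 = 28 Hz, folds to fs − 32 Hz = 24 Hz.
104 Hz mod fs = 48 Hz.
48 Hz > fs/2 = 28 Hz, folds to fs − 48 Hz = 8 Hz.
48 Hz > fs/2 = 28 Hz, folds to fs − 48 Hz = 8 Hz.
124 Hz mod fs = 12 Hz.
12 Hz ≤ fs/2 = 28 Hz, appears at 12 Hz.
4 Hz ≤ fs/2 = 28 Hz, passes unchanged.
Distinct values: {4 Hz, 8 Hz, 12 Hz, 24 Hz}.

4 Hz, 8 Hz, 12 Hz, 24 Hz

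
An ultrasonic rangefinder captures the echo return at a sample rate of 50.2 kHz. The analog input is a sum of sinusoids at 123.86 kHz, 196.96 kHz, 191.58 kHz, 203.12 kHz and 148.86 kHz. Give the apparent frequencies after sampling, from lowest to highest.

1.74 kHz, 2.32 kHz, 3.84 kHz, 9.22 kHz, 23.46 kHz

fs/2 = 25.1 kHz.
123.86 kHz mod fs = 23.46 kHz.
23.46 kHz ≤ fs/2 = 25.1 kHz, appears at 23.46 kHz.
196.96 kHz mod fs = 46.36 kHz.
46.36 kHz > fs/2 = 25.1 kHz, folds to fs − 46.36 kHz = 3.84 kHz.
191.58 kHz mod fs = 40.98 kHz.
40.98 kHz > fs/2 = 25.1 kHz, folds to fs − 40.98 kHz = 9.22 kHz.
203.12 kHz mod fs = 2.32 kHz.
2.32 kHz ≤ fs/2 = 25.1 kHz, appears at 2.32 kHz.
148.86 kHz mod fs = 48.46 kHz.
48.46 kHz > fs/2 = 25.1 kHz, folds to fs − 48.46 kHz = 1.74 kHz.
Distinct values: {1.74 kHz, 2.32 kHz, 3.84 kHz, 9.22 kHz, 23.46 kHz}.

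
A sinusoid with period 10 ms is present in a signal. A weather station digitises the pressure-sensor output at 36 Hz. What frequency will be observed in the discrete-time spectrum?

8 Hz

T = 10 ms → f = 1/T = 100 Hz.
100 Hz mod fs = 28 Hz.
28 Hz > fs/2 = 18 Hz, folds to fs − 28 Hz = 8 Hz.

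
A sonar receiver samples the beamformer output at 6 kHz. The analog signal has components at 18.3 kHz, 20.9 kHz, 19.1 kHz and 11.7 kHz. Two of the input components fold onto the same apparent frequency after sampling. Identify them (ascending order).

11.7 kHz, 18.3 kHz

fs/2 = 3 kHz.
18.3 kHz mod fs = 0.3 kHz.
0.3 kHz ≤ fs/2 = 3 kHz, appears at 0.3 kHz.
20.9 kHz mod fs = 2.9 kHz.
2.9 kHz ≤ fs/2 = 3 kHz, appears at 2.9 kHz.
19.1 kHz mod fs = 1.1 kHz.
1.1 kHz ≤ fs/2 = 3 kHz, appears at 1.1 kHz.
11.7 kHz mod fs = 5.7 kHz.
5.7 kHz > fs/2 = 3 kHz, folds to fs − 5.7 kHz = 0.3 kHz.
11.7 kHz and 18.3 kHz both map to 0.3 kHz.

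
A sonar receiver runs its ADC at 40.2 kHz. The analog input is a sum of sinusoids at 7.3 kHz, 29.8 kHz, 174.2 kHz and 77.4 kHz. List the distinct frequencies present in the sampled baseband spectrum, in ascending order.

3 kHz, 7.3 kHz, 10.4 kHz, 13.4 kHz

fs/2 = 20.1 kHz.
7.3 kHz ≤ fs/2 = 20.1 kHz, passes unchanged.
29.8 kHz > fs/2 = 20.1 kHz, folds to fs − 29.8 kHz = 10.4 kHz.
174.2 kHz mod fs = 13.4 kHz.
13.4 kHz ≤ fs/2 = 20.1 kHz, appears at 13.4 kHz.
77.4 kHz mod fs = 37.2 kHz.
37.2 kHz > fs/2 = 20.1 kHz, folds to fs − 37.2 kHz = 3 kHz.
Distinct values: {3 kHz, 7.3 kHz, 10.4 kHz, 13.4 kHz}.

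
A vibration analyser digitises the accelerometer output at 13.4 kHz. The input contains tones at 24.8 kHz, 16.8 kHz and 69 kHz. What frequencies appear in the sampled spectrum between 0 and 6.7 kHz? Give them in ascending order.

fs/2 = 6.7 kHz.
24.8 kHz mod fs = 11.4 kHz.
11.4 kHz > fs/2 = 6.7 kHz, folds to fs − 11.4 kHz = 2 kHz.
16.8 kHz mod fs = 3.4 kHz.
3.4 kHz ≤ fs/2 = 6.7 kHz, appears at 3.4 kHz.
69 kHz mod fs = 2 kHz.
2 kHz ≤ fs/2 = 6.7 kHz, appears at 2 kHz.
Distinct values: {2 kHz, 3.4 kHz}.

2 kHz, 3.4 kHz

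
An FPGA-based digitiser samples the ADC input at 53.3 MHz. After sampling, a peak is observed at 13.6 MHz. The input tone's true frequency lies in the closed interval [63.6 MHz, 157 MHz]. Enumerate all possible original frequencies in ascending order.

66.9 MHz, 93 MHz, 120.2 MHz, 146.3 MHz

Frequencies that alias to 13.6 MHz are k·fs ± 13.6 MHz for integer k ≥ 0.
k=0: 13.6 MHz.
k=1: 39.7 MHz, 66.9 MHz.
k=2: 93 MHz, 120.2 MHz.
k=3: 146.3 MHz, 173.5 MHz.
k=4: 199.6 MHz, 226.8 MHz.
Within [63.6 MHz, 157 MHz]: 66.9 MHz, 93 MHz, 120.2 MHz, 146.3 MHz.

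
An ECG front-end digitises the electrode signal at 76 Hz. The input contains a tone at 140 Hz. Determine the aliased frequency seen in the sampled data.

12 Hz

140 Hz mod fs = 64 Hz.
64 Hz > fs/2 = 38 Hz, folds to fs − 64 Hz = 12 Hz.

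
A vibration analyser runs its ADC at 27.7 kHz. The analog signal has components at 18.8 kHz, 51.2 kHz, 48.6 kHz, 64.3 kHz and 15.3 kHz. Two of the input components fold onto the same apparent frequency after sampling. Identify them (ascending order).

18.8 kHz, 64.3 kHz

fs/2 = 13.85 kHz.
18.8 kHz > fs/2 = 13.85 kHz, folds to fs − 18.8 kHz = 8.9 kHz.
51.2 kHz mod fs = 23.5 kHz.
23.5 kHz > fs/2 = 13.85 kHz, folds to fs − 23.5 kHz = 4.2 kHz.
48.6 kHz mod fs = 20.9 kHz.
20.9 kHz > fs/2 = 13.85 kHz, folds to fs − 20.9 kHz = 6.8 kHz.
64.3 kHz mod fs = 8.9 kHz.
8.9 kHz ≤ fs/2 = 13.85 kHz, appears at 8.9 kHz.
15.3 kHz > fs/2 = 13.85 kHz, folds to fs − 15.3 kHz = 12.4 kHz.
18.8 kHz and 64.3 kHz both map to 8.9 kHz.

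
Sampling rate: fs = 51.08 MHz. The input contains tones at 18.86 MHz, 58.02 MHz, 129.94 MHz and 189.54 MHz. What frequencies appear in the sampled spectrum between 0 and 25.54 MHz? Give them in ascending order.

6.94 MHz, 14.78 MHz, 18.86 MHz, 23.3 MHz

fs/2 = 25.54 MHz.
18.86 MHz ≤ fs/2 = 25.54 MHz, passes unchanged.
58.02 MHz mod fs = 6.94 MHz.
6.94 MHz ≤ fs/2 = 25.54 MHz, appears at 6.94 MHz.
129.94 MHz mod fs = 27.78 MHz.
27.78 MHz > fs/2 = 25.54 MHz, folds to fs − 27.78 MHz = 23.3 MHz.
189.54 MHz mod fs = 36.3 MHz.
36.3 MHz > fs/2 = 25.54 MHz, folds to fs − 36.3 MHz = 14.78 MHz.
Distinct values: {6.94 MHz, 14.78 MHz, 18.86 MHz, 23.3 MHz}.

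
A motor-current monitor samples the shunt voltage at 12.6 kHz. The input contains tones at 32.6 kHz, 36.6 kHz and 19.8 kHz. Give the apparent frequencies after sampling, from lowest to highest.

fs/2 = 6.3 kHz.
32.6 kHz mod fs = 7.4 kHz.
7.4 kHz > fs/2 = 6.3 kHz, folds to fs − 7.4 kHz = 5.2 kHz.
36.6 kHz mod fs = 11.4 kHz.
11.4 kHz > fs/2 = 6.3 kHz, folds to fs − 11.4 kHz = 1.2 kHz.
19.8 kHz mod fs = 7.2 kHz.
7.2 kHz > fs/2 = 6.3 kHz, folds to fs − 7.2 kHz = 5.4 kHz.
Distinct values: {1.2 kHz, 5.2 kHz, 5.4 kHz}.

1.2 kHz, 5.2 kHz, 5.4 kHz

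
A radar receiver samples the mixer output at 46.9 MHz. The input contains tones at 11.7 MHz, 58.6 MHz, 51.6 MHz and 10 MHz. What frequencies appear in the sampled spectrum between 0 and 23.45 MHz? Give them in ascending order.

4.7 MHz, 10 MHz, 11.7 MHz

fs/2 = 23.45 MHz.
11.7 MHz ≤ fs/2 = 23.45 MHz, passes unchanged.
58.6 MHz mod fs = 11.7 MHz.
11.7 MHz ≤ fs/2 = 23.45 MHz, appears at 11.7 MHz.
51.6 MHz mod fs = 4.7 MHz.
4.7 MHz ≤ fs/2 = 23.45 MHz, appears at 4.7 MHz.
10 MHz ≤ fs/2 = 23.45 MHz, passes unchanged.
Distinct values: {4.7 MHz, 10 MHz, 11.7 MHz}.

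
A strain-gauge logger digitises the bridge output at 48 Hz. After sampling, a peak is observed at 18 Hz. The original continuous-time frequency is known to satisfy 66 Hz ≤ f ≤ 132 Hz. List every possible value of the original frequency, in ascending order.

66 Hz, 78 Hz, 114 Hz, 126 Hz

Frequencies that alias to 18 Hz are k·fs ± 18 Hz for integer k ≥ 0.
k=0: 18 Hz.
k=1: 30 Hz, 66 Hz.
k=2: 78 Hz, 114 Hz.
k=3: 126 Hz, 162 Hz.
k=4: 174 Hz, 210 Hz.
Within [66 Hz, 132 Hz]: 66 Hz, 78 Hz, 114 Hz, 126 Hz.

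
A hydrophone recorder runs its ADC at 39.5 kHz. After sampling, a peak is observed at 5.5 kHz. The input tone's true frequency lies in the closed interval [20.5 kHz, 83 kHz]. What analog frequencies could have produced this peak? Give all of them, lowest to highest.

34 kHz, 45 kHz, 73.5 kHz

Frequencies that alias to 5.5 kHz are k·fs ± 5.5 kHz for integer k ≥ 0.
k=0: 5.5 kHz.
k=1: 34 kHz, 45 kHz.
k=2: 73.5 kHz, 84.5 kHz.
k=3: 113 kHz, 124 kHz.
Within [20.5 kHz, 83 kHz]: 34 kHz, 45 kHz, 73.5 kHz.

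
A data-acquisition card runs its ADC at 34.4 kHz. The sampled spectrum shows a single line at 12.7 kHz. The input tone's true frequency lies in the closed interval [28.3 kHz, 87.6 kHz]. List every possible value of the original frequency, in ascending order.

47.1 kHz, 56.1 kHz, 81.5 kHz

Frequencies that alias to 12.7 kHz are k·fs ± 12.7 kHz for integer k ≥ 0.
k=0: 12.7 kHz.
k=1: 21.7 kHz, 47.1 kHz.
k=2: 56.1 kHz, 81.5 kHz.
k=3: 90.5 kHz, 115.9 kHz.
Within [28.3 kHz, 87.6 kHz]: 47.1 kHz, 56.1 kHz, 81.5 kHz.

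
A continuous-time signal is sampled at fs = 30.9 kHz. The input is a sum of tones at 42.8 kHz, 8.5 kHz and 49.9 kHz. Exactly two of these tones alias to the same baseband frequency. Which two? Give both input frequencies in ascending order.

42.8 kHz, 49.9 kHz

fs/2 = 15.45 kHz.
42.8 kHz mod fs = 11.9 kHz.
11.9 kHz ≤ fs/2 = 15.45 kHz, appears at 11.9 kHz.
8.5 kHz ≤ fs/2 = 15.45 kHz, passes unchanged.
49.9 kHz mod fs = 19 kHz.
19 kHz > fs/2 = 15.45 kHz, folds to fs − 19 kHz = 11.9 kHz.
42.8 kHz and 49.9 kHz both map to 11.9 kHz.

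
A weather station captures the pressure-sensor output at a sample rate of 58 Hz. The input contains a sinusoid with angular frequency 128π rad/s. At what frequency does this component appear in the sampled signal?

6 Hz

ω = 128π rad/s → f = ω/(2π) = 64 Hz.
64 Hz mod fs = 6 Hz.
6 Hz ≤ fs/2 = 29 Hz, appears at 6 Hz.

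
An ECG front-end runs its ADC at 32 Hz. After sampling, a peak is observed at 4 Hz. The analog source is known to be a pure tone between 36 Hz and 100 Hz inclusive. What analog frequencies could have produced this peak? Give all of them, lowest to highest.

Frequencies that alias to 4 Hz are k·fs ± 4 Hz for integer k ≥ 0.
k=0: 4 Hz.
k=1: 28 Hz, 36 Hz.
k=2: 60 Hz, 68 Hz.
k=3: 92 Hz, 100 Hz.
k=4: 124 Hz, 132 Hz.
Within [36 Hz, 100 Hz]: 36 Hz, 60 Hz, 68 Hz, 92 Hz, 100 Hz.

36 Hz, 60 Hz, 68 Hz, 92 Hz, 100 Hz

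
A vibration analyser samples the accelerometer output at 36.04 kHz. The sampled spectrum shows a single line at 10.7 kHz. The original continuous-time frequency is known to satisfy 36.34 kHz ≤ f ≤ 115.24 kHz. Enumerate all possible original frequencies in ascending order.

46.74 kHz, 61.38 kHz, 82.78 kHz, 97.42 kHz

Frequencies that alias to 10.7 kHz are k·fs ± 10.7 kHz for integer k ≥ 0.
k=0: 10.7 kHz.
k=1: 25.34 kHz, 46.74 kHz.
k=2: 61.38 kHz, 82.78 kHz.
k=3: 97.42 kHz, 118.82 kHz.
k=4: 133.46 kHz, 154.86 kHz.
Within [36.34 kHz, 115.24 kHz]: 46.74 kHz, 61.38 kHz, 82.78 kHz, 97.42 kHz.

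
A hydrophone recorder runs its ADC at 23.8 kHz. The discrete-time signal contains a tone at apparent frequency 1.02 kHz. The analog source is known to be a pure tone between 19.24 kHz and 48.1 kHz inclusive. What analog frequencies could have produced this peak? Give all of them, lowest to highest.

Frequencies that alias to 1.02 kHz are k·fs ± 1.02 kHz for integer k ≥ 0.
k=0: 1.02 kHz.
k=1: 22.78 kHz, 24.82 kHz.
k=2: 46.58 kHz, 48.62 kHz.
k=3: 70.38 kHz, 72.42 kHz.
Within [19.24 kHz, 48.1 kHz]: 22.78 kHz, 24.82 kHz, 46.58 kHz.

22.78 kHz, 24.82 kHz, 46.58 kHz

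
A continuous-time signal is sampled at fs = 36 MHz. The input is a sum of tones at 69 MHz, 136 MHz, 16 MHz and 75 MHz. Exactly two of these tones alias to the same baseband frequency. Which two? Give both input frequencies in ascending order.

fs/2 = 18 MHz.
69 MHz mod fs = 33 MHz.
33 MHz > fs/2 = 18 MHz, folds to fs − 33 MHz = 3 MHz.
136 MHz mod fs = 28 MHz.
28 MHz > fs/2 = 18 MHz, folds to fs − 28 MHz = 8 MHz.
16 MHz ≤ fs/2 = 18 MHz, passes unchanged.
75 MHz mod fs = 3 MHz.
3 MHz ≤ fs/2 = 18 MHz, appears at 3 MHz.
69 MHz and 75 MHz both map to 3 MHz.

69 MHz, 75 MHz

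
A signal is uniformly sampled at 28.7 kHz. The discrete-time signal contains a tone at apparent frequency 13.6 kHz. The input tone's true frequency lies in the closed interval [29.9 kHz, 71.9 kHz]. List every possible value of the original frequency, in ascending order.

Frequencies that alias to 13.6 kHz are k·fs ± 13.6 kHz for integer k ≥ 0.
k=0: 13.6 kHz.
k=1: 15.1 kHz, 42.3 kHz.
k=2: 43.8 kHz, 71 kHz.
k=3: 72.5 kHz, 99.7 kHz.
Within [29.9 kHz, 71.9 kHz]: 42.3 kHz, 43.8 kHz, 71 kHz.

42.3 kHz, 43.8 kHz, 71 kHz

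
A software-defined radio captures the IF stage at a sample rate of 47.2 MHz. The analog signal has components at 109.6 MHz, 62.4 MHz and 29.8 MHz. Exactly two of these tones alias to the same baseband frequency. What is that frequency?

fs/2 = 23.6 MHz.
109.6 MHz mod fs = 15.2 MHz.
15.2 MHz ≤ fs/2 = 23.6 MHz, appears at 15.2 MHz.
62.4 MHz mod fs = 15.2 MHz.
15.2 MHz ≤ fs/2 = 23.6 MHz, appears at 15.2 MHz.
29.8 MHz > fs/2 = 23.6 MHz, folds to fs − 29.8 MHz = 17.4 MHz.
62.4 MHz and 109.6 MHz both map to 15.2 MHz.

15.2 MHz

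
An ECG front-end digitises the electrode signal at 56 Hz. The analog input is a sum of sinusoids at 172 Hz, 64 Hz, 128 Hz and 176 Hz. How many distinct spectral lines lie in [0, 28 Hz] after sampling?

fs/2 = 28 Hz.
172 Hz mod fs = 4 Hz.
4 Hz ≤ fs/2 = 28 Hz, appears at 4 Hz.
64 Hz mod fs = 8 Hz.
8 Hz ≤ fs/2 = 28 Hz, appears at 8 Hz.
128 Hz mod fs = 16 Hz.
16 Hz ≤ fs/2 = 28 Hz, appears at 16 Hz.
176 Hz mod fs = 8 Hz.
8 Hz ≤ fs/2 = 28 Hz, appears at 8 Hz.
Distinct values: {4 Hz, 8 Hz, 16 Hz} → 3.

3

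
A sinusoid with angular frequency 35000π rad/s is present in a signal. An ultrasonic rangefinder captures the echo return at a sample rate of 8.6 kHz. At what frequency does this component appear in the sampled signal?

0.3 kHz

ω = 35000π rad/s → f = ω/(2π) = 17500 Hz = 17.5 kHz.
17.5 kHz mod fs = 0.3 kHz.
0.3 kHz ≤ fs/2 = 4.3 kHz, appears at 0.3 kHz.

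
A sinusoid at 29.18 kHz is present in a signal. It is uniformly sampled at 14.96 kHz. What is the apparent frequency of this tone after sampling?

29.18 kHz mod fs = 14.22 kHz.
14.22 kHz > fs/2 = 7.48 kHz, folds to fs − 14.22 kHz = 0.74 kHz.

0.74 kHz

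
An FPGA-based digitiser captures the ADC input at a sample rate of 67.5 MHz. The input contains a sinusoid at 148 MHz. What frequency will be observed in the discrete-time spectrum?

13 MHz

148 MHz mod fs = 13 MHz.
13 MHz ≤ fs/2 = 33.75 MHz, appears at 13 MHz.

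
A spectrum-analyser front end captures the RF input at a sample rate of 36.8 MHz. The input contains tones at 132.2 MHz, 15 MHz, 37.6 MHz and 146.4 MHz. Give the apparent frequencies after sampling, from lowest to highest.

0.8 MHz, 15 MHz

fs/2 = 18.4 MHz.
132.2 MHz mod fs = 21.8 MHz.
21.8 MHz > fs/2 = 18.4 MHz, folds to fs − 21.8 MHz = 15 MHz.
15 MHz ≤ fs/2 = 18.4 MHz, passes unchanged.
37.6 MHz mod fs = 0.8 MHz.
0.8 MHz ≤ fs/2 = 18.4 MHz, appears at 0.8 MHz.
146.4 MHz mod fs = 36 MHz.
36 MHz > fs/2 = 18.4 MHz, folds to fs − 36 MHz = 0.8 MHz.
Distinct values: {0.8 MHz, 15 MHz}.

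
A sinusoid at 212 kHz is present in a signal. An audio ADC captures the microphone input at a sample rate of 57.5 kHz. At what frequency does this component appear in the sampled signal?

18 kHz

212 kHz mod fs = 39.5 kHz.
39.5 kHz > fs/2 = 28.75 kHz, folds to fs − 39.5 kHz = 18 kHz.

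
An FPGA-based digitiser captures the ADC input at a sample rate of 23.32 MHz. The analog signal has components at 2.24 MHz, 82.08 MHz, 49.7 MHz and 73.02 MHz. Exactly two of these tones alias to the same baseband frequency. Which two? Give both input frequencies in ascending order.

fs/2 = 11.66 MHz.
2.24 MHz ≤ fs/2 = 11.66 MHz, passes unchanged.
82.08 MHz mod fs = 12.12 MHz.
12.12 MHz > fs/2 = 11.66 MHz, folds to fs − 12.12 MHz = 11.2 MHz.
49.7 MHz mod fs = 3.06 MHz.
3.06 MHz ≤ fs/2 = 11.66 MHz, appears at 3.06 MHz.
73.02 MHz mod fs = 3.06 MHz.
3.06 MHz ≤ fs/2 = 11.66 MHz, appears at 3.06 MHz.
49.7 MHz and 73.02 MHz both map to 3.06 MHz.

49.7 MHz, 73.02 MHz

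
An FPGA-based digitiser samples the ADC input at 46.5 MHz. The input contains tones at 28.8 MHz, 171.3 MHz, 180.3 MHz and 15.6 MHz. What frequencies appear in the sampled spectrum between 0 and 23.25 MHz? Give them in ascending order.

5.7 MHz, 14.7 MHz, 15.6 MHz, 17.7 MHz

fs/2 = 23.25 MHz.
28.8 MHz > fs/2 = 23.25 MHz, folds to fs − 28.8 MHz = 17.7 MHz.
171.3 MHz mod fs = 31.8 MHz.
31.8 MHz > fs/2 = 23.25 MHz, folds to fs − 31.8 MHz = 14.7 MHz.
180.3 MHz mod fs = 40.8 MHz.
40.8 MHz > fs/2 = 23.25 MHz, folds to fs − 40.8 MHz = 5.7 MHz.
15.6 MHz ≤ fs/2 = 23.25 MHz, passes unchanged.
Distinct values: {5.7 MHz, 14.7 MHz, 15.6 MHz, 17.7 MHz}.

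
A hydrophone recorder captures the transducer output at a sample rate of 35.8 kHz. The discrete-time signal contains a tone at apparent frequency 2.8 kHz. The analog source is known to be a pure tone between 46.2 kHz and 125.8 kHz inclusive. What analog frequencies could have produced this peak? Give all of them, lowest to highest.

68.8 kHz, 74.4 kHz, 104.6 kHz, 110.2 kHz

Frequencies that alias to 2.8 kHz are k·fs ± 2.8 kHz for integer k ≥ 0.
k=0: 2.8 kHz.
k=1: 33 kHz, 38.6 kHz.
k=2: 68.8 kHz, 74.4 kHz.
k=3: 104.6 kHz, 110.2 kHz.
k=4: 140.4 kHz, 146 kHz.
Within [46.2 kHz, 125.8 kHz]: 68.8 kHz, 74.4 kHz, 104.6 kHz, 110.2 kHz.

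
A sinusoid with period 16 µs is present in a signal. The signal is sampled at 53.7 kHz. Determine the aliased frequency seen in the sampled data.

8.8 kHz

T = 16 µs → f = 1/T = 62.5 kHz.
62.5 kHz mod fs = 8.8 kHz.
8.8 kHz ≤ fs/2 = 26.85 kHz, appears at 8.8 kHz.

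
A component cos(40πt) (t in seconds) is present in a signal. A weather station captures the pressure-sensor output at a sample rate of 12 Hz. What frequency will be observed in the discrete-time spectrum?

4 Hz

ω = 40π rad/s → f = ω/(2π) = 20 Hz.
20 Hz mod fs = 8 Hz.
8 Hz > fs/2 = 6 Hz, folds to fs − 8 Hz = 4 Hz.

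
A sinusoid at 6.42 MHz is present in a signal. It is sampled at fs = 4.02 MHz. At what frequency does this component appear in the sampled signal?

6.42 MHz mod fs = 2.4 MHz.
2.4 MHz > fs/2 = 2.01 MHz, folds to fs − 2.4 MHz = 1.62 MHz.

1.62 MHz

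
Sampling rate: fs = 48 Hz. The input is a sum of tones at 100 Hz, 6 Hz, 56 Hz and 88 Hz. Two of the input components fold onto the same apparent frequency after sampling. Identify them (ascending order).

fs/2 = 24 Hz.
100 Hz mod fs = 4 Hz.
4 Hz ≤ fs/2 = 24 Hz, appears at 4 Hz.
6 Hz ≤ fs/2 = 24 Hz, passes unchanged.
56 Hz mod fs = 8 Hz.
8 Hz ≤ fs/2 = 24 Hz, appears at 8 Hz.
88 Hz mod fs = 40 Hz.
40 Hz > fs/2 = 24 Hz, folds to fs − 40 Hz = 8 Hz.
56 Hz and 88 Hz both map to 8 Hz.

56 Hz, 88 Hz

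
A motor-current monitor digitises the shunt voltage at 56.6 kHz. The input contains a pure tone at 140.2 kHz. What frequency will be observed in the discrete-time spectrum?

140.2 kHz mod fs = 27 kHz.
27 kHz ≤ fs/2 = 28.3 kHz, appears at 27 kHz.

27 kHz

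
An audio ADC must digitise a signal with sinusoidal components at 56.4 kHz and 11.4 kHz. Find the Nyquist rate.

112.8 kHz

Highest-frequency component: 56.4 kHz.
Nyquist rate = 2 × 56.4 kHz = 112.8 kHz.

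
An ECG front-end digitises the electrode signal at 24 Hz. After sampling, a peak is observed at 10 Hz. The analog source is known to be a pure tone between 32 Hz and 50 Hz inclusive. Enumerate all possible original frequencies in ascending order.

Frequencies that alias to 10 Hz are k·fs ± 10 Hz for integer k ≥ 0.
k=0: 10 Hz.
k=1: 14 Hz, 34 Hz.
k=2: 38 Hz, 58 Hz.
k=3: 62 Hz, 82 Hz.
Within [32 Hz, 50 Hz]: 34 Hz, 38 Hz.

34 Hz, 38 Hz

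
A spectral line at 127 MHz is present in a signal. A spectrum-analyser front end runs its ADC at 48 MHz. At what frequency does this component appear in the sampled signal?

127 MHz mod fs = 31 MHz.
31 MHz > fs/2 = 24 MHz, folds to fs − 31 MHz = 17 MHz.

17 MHz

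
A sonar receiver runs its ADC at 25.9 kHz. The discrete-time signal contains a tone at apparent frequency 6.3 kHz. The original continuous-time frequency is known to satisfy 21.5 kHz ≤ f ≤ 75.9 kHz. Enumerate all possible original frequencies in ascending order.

Frequencies that alias to 6.3 kHz are k·fs ± 6.3 kHz for integer k ≥ 0.
k=0: 6.3 kHz.
k=1: 19.6 kHz, 32.2 kHz.
k=2: 45.5 kHz, 58.1 kHz.
k=3: 71.4 kHz, 84 kHz.
k=4: 97.3 kHz, 109.9 kHz.
Within [21.5 kHz, 75.9 kHz]: 32.2 kHz, 45.5 kHz, 58.1 kHz, 71.4 kHz.

32.2 kHz, 45.5 kHz, 58.1 kHz, 71.4 kHz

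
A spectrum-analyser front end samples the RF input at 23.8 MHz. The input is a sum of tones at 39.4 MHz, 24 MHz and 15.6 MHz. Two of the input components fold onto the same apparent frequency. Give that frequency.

8.2 MHz

fs/2 = 11.9 MHz.
39.4 MHz mod fs = 15.6 MHz.
15.6 MHz > fs/2 = 11.9 MHz, folds to fs − 15.6 MHz = 8.2 MHz.
24 MHz mod fs = 0.2 MHz.
0.2 MHz ≤ fs/2 = 11.9 MHz, appears at 0.2 MHz.
15.6 MHz > fs/2 = 11.9 MHz, folds to fs − 15.6 MHz = 8.2 MHz.
15.6 MHz and 39.4 MHz both map to 8.2 MHz.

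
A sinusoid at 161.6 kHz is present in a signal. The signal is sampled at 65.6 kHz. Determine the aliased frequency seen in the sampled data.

161.6 kHz mod fs = 30.4 kHz.
30.4 kHz ≤ fs/2 = 32.8 kHz, appears at 30.4 kHz.

30.4 kHz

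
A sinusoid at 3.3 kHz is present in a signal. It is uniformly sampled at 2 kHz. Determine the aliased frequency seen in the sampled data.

0.7 kHz

3.3 kHz mod fs = 1.3 kHz.
1.3 kHz > fs/2 = 1 kHz, folds to fs − 1.3 kHz = 0.7 kHz.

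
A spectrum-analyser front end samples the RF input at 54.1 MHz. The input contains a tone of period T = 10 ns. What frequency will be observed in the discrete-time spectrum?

T = 10 ns → f = 1/T = 100 MHz.
100 MHz mod fs = 45.9 MHz.
45.9 MHz > fs/2 = 27.05 MHz, folds to fs − 45.9 MHz = 8.2 MHz.

8.2 MHz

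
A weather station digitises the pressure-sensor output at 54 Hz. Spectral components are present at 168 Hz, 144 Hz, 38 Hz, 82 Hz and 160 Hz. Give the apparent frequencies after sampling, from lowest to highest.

2 Hz, 6 Hz, 16 Hz, 18 Hz, 26 Hz

fs/2 = 27 Hz.
168 Hz mod fs = 6 Hz.
6 Hz ≤ fs/2 = 27 Hz, appears at 6 Hz.
144 Hz mod fs = 36 Hz.
36 Hz > fs/2 = 27 Hz, folds to fs − 36 Hz = 18 Hz.
38 Hz > fs/2 = 27 Hz, folds to fs − 38 Hz = 16 Hz.
82 Hz mod fs = 28 Hz.
28 Hz > fs/2 = 27 Hz, folds to fs − 28 Hz = 26 Hz.
160 Hz mod fs = 52 Hz.
52 Hz > fs/2 = 27 Hz, folds to fs − 52 Hz = 2 Hz.
Distinct values: {2 Hz, 6 Hz, 16 Hz, 18 Hz, 26 Hz}.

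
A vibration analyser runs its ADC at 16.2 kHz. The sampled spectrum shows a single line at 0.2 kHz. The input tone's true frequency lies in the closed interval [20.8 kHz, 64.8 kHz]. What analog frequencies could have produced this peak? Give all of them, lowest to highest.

32.2 kHz, 32.6 kHz, 48.4 kHz, 48.8 kHz, 64.6 kHz

Frequencies that alias to 0.2 kHz are k·fs ± 0.2 kHz for integer k ≥ 0.
k=0: 0.2 kHz.
k=1: 16 kHz, 16.4 kHz.
k=2: 32.2 kHz, 32.6 kHz.
k=3: 48.4 kHz, 48.8 kHz.
k=4: 64.6 kHz, 65 kHz.
k=5: 80.8 kHz, 81.2 kHz.
Within [20.8 kHz, 64.8 kHz]: 32.2 kHz, 32.6 kHz, 48.4 kHz, 48.8 kHz, 64.6 kHz.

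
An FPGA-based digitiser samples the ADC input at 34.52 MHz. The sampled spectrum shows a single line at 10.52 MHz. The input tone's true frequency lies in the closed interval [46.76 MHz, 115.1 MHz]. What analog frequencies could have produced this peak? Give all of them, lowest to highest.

58.52 MHz, 79.56 MHz, 93.04 MHz, 114.08 MHz

Frequencies that alias to 10.52 MHz are k·fs ± 10.52 MHz for integer k ≥ 0.
k=0: 10.52 MHz.
k=1: 24 MHz, 45.04 MHz.
k=2: 58.52 MHz, 79.56 MHz.
k=3: 93.04 MHz, 114.08 MHz.
k=4: 127.56 MHz, 148.6 MHz.
Within [46.76 MHz, 115.1 MHz]: 58.52 MHz, 79.56 MHz, 93.04 MHz, 114.08 MHz.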